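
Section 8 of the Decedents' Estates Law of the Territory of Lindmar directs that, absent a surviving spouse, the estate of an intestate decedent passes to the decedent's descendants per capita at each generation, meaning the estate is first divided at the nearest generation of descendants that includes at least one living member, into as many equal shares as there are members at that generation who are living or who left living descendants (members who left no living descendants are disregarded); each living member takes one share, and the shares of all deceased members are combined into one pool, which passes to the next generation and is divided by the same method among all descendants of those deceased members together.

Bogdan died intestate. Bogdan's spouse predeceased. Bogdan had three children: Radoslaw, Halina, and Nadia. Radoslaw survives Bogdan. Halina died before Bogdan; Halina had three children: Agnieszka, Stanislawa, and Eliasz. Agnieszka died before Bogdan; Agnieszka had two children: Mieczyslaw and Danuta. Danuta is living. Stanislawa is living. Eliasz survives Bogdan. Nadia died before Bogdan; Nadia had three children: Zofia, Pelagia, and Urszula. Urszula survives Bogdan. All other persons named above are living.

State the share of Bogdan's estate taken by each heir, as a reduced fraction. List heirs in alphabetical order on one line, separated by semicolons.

There is no surviving spouse, so the entire estate passes to Bogdan's descendants per capita at each generation.
At generation 1 (Radoslaw, Halina, Nadia) there are 3 shares of (1)/3 = 1/3 each.
Living: Radoslaw — each takes 1/3.
Deceased: Halina and Nadia. Their combined 2/3 is pooled and carried to generation 2.
At generation 2 (Agnieszka, Stanislawa, Eliasz, Zofia, Pelagia, Urszula) there are 6 shares of (2/3)/6 = 1/9 each.
Living: Stanislawa, Eliasz, Zofia, Pelagia, and Urszula — each takes 1/9.
Deceased: Agnieszka. That 1/9 share is carried to generation 3.
At generation 3 (Mieczyslaw, Danuta) there are 2 shares of (1/9)/2 = 1/18 each.
Living: Mieczyslaw and Danuta — each takes 1/18.

Danuta 1/18; Eliasz 1/9; Mieczyslaw 1/18; Pelagia 1/9; Radoslaw 1/3; Stanislawa 1/9; Urszula 1/9; Zofia 1/9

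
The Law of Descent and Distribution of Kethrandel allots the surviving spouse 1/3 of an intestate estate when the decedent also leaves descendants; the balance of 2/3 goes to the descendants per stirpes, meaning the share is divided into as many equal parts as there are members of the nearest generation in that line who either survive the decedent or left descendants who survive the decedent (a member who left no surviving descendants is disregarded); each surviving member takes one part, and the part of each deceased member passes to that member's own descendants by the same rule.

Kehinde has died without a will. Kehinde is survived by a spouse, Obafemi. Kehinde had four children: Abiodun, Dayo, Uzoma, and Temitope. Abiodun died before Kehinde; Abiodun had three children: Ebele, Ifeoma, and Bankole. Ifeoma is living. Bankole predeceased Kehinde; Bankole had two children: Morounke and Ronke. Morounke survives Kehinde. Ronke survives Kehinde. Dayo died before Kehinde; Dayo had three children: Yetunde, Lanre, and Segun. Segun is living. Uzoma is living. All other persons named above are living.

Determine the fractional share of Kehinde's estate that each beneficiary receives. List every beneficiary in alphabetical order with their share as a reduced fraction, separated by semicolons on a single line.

Ebele 1/18; Ifeoma 1/18; Lanre 1/18; Morounke 1/36; Obafemi 1/3; Ronke 1/36; Segun 1/18; Temitope 1/6; Uzoma 1/6; Yetunde 1/18

Obafemi, as surviving spouse, takes 1/3.
The remaining 2/3 passes to Kehinde's descendants per stirpes.
The 2/3 is divided into 4 equal shares of 1/6 among Abiodun, Dayo, Uzoma, Temitope.
Abiodun predeceased; the 1/6 allotted to Abiodun's branch passes to Abiodun's issue by representation.
The 1/6 is divided into 3 equal shares of 1/18 among Ebele, Ifeoma, Bankole.
Ebele is living and takes 1/18.
Ifeoma is living and takes 1/18.
Bankole predeceased; the 1/18 allotted to Bankole's branch passes to Bankole's issue by representation.
The 1/18 is divided into 2 equal shares of 1/36 among Morounke, Ronke.
Morounke is living and takes 1/36.
Ronke is living and takes 1/36.
Dayo predeceased; the 1/6 allotted to Dayo's branch passes to Dayo's issue by representation.
The 1/6 is divided into 3 equal shares of 1/18 among Yetunde, Lanre, Segun.
Yetunde is living and takes 1/18.
Lanre is living and takes 1/18.
Segun is living and takes 1/18.
Uzoma is living and takes 1/6.
Temitope is living and takes 1/6.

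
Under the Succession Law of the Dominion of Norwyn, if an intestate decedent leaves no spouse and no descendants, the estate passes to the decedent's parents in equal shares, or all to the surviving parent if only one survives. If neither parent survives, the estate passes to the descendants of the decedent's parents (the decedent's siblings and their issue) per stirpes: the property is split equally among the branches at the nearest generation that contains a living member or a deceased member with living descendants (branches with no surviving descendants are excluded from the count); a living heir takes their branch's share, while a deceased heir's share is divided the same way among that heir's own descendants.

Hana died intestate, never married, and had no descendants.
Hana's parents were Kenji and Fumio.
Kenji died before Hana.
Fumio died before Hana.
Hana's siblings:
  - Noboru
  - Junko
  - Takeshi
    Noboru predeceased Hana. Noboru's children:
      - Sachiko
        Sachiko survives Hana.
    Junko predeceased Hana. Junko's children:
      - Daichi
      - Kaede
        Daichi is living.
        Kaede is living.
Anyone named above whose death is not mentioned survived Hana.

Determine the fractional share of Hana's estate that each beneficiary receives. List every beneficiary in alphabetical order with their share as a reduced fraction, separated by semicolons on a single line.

Daichi 1/6; Kaede 1/6; Sachiko 1/3; Takeshi 1/3

Neither parent survives and there are no descendants, so the estate passes to Hana's siblings and their issue per stirpes.
The estate is divided into 3 equal shares of 1/3 among Noboru, Junko, Takeshi.
Noboru predeceased; the 1/3 allotted to Noboru's branch passes to Noboru's issue by representation.
Sachiko is the sole taker at this level and receives the full 1/3.
Junko predeceased; the 1/3 allotted to Junko's branch passes to Junko's issue by representation.
The 1/3 is divided into 2 equal shares of 1/6 among Daichi, Kaede.
Daichi is living and takes 1/6.
Kaede is living and takes 1/6.
Takeshi is living and takes 1/3.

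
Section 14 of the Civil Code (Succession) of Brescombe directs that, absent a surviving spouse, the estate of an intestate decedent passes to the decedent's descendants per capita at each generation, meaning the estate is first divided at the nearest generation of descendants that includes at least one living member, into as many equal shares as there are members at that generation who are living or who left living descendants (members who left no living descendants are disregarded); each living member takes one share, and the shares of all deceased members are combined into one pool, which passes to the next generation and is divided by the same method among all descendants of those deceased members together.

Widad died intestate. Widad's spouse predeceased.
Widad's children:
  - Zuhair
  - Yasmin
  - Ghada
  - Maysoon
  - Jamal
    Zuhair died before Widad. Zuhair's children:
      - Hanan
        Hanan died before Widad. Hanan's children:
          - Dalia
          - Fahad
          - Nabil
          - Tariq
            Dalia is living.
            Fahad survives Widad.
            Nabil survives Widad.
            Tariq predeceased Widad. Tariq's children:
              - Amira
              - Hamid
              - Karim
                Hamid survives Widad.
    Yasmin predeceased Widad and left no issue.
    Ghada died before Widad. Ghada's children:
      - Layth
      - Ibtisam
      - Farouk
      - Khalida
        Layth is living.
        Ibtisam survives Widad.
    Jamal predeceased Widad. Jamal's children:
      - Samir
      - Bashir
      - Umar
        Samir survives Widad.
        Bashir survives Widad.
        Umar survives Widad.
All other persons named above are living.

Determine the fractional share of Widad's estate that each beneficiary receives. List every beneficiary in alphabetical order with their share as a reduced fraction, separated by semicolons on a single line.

Amira 1/128; Bashir 3/32; Dalia 3/128; Fahad 3/128; Farouk 3/32; Hamid 1/128; Ibtisam 3/32; Karim 1/128; Khalida 3/32; Layth 3/32; Maysoon 1/4; Nabil 3/128; Samir 3/32; Umar 3/32

There is no surviving spouse, so the entire estate passes to Widad's descendants per capita at each generation.
At generation 1 (Zuhair, Ghada, Maysoon, Jamal) there are 4 shares of (1)/4 = 1/4 each.
Living: Maysoon — each takes 1/4.
Deceased: Zuhair, Ghada, and Jamal. Their combined 3/4 is pooled and carried to generation 2.
At generation 2 (Hanan, Layth, Ibtisam, Farouk, Khalida, Samir, Bashir, Umar) there are 8 shares of (3/4)/8 = 3/32 each.
Living: Layth, Ibtisam, Farouk, Khalida, Samir, Bashir, and Umar — each takes 3/32.
Deceased: Hanan. That 3/32 share is carried to generation 3.
At generation 3 (Dalia, Fahad, Nabil, Tariq) there are 4 shares of (3/32)/4 = 3/128 each.
Living: Dalia, Fahad, and Nabil — each takes 3/128.
Deceased: Tariq. That 3/128 share is carried to generation 4.
At generation 4 (Amira, Hamid, Karim) there are 3 shares of (3/128)/3 = 1/128 each.
Living: Amira, Hamid, and Karim — each takes 1/128.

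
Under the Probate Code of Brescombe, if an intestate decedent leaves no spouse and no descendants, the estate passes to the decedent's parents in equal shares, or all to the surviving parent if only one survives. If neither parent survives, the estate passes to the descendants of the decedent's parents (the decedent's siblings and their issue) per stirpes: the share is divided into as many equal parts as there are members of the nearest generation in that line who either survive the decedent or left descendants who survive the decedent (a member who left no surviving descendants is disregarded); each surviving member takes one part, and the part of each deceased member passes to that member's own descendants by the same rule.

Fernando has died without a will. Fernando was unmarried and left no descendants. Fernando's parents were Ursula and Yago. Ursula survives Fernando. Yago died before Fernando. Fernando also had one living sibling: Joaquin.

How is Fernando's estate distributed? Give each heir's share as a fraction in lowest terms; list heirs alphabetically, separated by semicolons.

Only one parent, Ursula, survives, so Ursula takes the entire estate. The siblings take nothing because a surviving parent has priority.

Ursula 1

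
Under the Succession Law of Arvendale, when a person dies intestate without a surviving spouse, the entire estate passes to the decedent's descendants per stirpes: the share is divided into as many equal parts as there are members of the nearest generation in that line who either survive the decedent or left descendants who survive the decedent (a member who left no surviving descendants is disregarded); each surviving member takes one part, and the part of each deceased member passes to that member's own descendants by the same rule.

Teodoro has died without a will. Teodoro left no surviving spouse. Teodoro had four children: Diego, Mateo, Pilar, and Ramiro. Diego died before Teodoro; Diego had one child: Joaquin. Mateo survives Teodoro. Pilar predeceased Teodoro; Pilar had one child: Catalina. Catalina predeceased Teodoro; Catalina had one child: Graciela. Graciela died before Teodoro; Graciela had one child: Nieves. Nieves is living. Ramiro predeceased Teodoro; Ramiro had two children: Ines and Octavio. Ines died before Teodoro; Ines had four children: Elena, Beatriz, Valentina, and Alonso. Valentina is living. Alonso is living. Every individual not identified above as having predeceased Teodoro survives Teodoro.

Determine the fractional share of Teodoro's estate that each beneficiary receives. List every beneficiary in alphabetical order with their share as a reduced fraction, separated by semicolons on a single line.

Alonso 1/32; Beatriz 1/32; Elena 1/32; Joaquin 1/4; Mateo 1/4; Nieves 1/4; Octavio 1/8; Valentina 1/32

There is no surviving spouse, so the entire estate passes to Teodoro's descendants per stirpes.
The estate is divided into 4 equal shares of 1/4 among Diego, Mateo, Pilar, Ramiro.
Diego predeceased; the 1/4 allotted to Diego's branch passes to Diego's issue by representation.
Joaquin is the sole taker at this level and receives the full 1/4.
Mateo is living and takes 1/4.
Pilar predeceased; the 1/4 allotted to Pilar's branch passes to Pilar's issue by representation.
Catalina's line is the sole branch at this level, so the full 1/4 passes to Catalina's issue by representation.
Graciela's line is the sole branch at this level, so the full 1/4 passes to Graciela's issue by representation.
Nieves is the sole taker at this level and receives the full 1/4.
Ramiro predeceased; the 1/4 allotted to Ramiro's branch passes to Ramiro's issue by representation.
The 1/4 is divided into 2 equal shares of 1/8 among Ines, Octavio.
Ines predeceased; the 1/8 allotted to Ines's branch passes to Ines's issue by representation.
The 1/8 is divided into 4 equal shares of 1/32 among Elena, Beatriz, Valentina, Alonso.
Elena is living and takes 1/32.
Beatriz is living and takes 1/32.
Valentina is living and takes 1/32.
Alonso is living and takes 1/32.
Octavio is living and takes 1/8.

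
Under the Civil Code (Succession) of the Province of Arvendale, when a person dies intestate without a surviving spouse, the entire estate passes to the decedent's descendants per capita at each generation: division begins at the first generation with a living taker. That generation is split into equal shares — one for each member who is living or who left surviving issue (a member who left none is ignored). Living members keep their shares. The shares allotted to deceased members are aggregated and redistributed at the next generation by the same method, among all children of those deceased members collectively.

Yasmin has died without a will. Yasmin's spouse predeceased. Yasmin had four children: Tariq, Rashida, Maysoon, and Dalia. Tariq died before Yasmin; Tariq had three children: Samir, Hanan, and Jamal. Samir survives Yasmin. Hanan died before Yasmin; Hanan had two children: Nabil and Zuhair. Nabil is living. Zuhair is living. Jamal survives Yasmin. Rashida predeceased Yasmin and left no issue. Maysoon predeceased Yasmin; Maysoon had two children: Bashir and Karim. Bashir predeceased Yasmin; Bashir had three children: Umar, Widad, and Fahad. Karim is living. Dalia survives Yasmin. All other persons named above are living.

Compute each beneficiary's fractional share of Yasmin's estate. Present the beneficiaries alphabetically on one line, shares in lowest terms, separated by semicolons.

Dalia 1/3; Fahad 4/75; Jamal 2/15; Karim 2/15; Nabil 4/75; Samir 2/15; Umar 4/75; Widad 4/75; Zuhair 4/75

There is no surviving spouse, so the entire estate passes to Yasmin's descendants per capita at each generation.
At generation 1 (Tariq, Maysoon, Dalia) there are 3 shares of (1)/3 = 1/3 each.
Living: Dalia — each takes 1/3.
Deceased: Tariq and Maysoon. Their combined 2/3 is pooled and carried to generation 2.
At generation 2 (Samir, Hanan, Jamal, Bashir, Karim) there are 5 shares of (2/3)/5 = 2/15 each.
Living: Samir, Jamal, and Karim — each takes 2/15.
Deceased: Hanan and Bashir. Their combined 4/15 is pooled and carried to generation 3.
At generation 3 (Nabil, Zuhair, Umar, Widad, Fahad) there are 5 shares of (4/15)/5 = 4/75 each.
Living: Nabil, Zuhair, Umar, Widad, and Fahad — each takes 4/75.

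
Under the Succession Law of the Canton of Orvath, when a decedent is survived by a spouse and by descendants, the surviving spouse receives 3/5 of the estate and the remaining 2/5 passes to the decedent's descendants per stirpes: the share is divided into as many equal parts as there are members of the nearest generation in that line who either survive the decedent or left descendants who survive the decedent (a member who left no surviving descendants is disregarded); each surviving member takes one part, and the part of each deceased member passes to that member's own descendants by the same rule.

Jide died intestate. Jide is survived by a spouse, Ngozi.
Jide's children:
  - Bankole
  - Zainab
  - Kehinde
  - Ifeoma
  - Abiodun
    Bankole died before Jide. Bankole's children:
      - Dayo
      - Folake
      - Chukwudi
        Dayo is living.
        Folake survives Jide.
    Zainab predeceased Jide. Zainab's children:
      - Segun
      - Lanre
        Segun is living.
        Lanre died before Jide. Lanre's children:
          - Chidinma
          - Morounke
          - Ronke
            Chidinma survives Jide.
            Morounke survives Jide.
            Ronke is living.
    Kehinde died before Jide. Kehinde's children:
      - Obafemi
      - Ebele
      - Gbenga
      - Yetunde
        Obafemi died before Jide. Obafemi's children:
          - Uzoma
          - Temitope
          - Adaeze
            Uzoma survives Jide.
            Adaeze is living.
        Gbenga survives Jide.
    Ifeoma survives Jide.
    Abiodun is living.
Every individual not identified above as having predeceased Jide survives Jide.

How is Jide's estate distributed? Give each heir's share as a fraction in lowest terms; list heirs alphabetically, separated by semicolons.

Abiodun 2/25; Adaeze 1/150; Chidinma 1/75; Chukwudi 2/75; Dayo 2/75; Ebele 1/50; Folake 2/75; Gbenga 1/50; Ifeoma 2/25; Morounke 1/75; Ngozi 3/5; Ronke 1/75; Segun 1/25; Temitope 1/150; Uzoma 1/150; Yetunde 1/50

Ngozi, as surviving spouse, takes 3/5.
The remaining 2/5 passes to Jide's descendants per stirpes.
The 2/5 is divided into 5 equal shares of 2/25 among Bankole, Zainab, Kehinde, Ifeoma, Abiodun.
Bankole predeceased; the 2/25 allotted to Bankole's branch passes to Bankole's issue by representation.
The 2/25 is divided into 3 equal shares of 2/75 among Dayo, Folake, Chukwudi.
Dayo is living and takes 2/75.
Folake is living and takes 2/75.
Chukwudi is living and takes 2/75.
Zainab predeceased; the 2/25 allotted to Zainab's branch passes to Zainab's issue by representation.
The 2/25 is divided into 2 equal shares of 1/25 among Segun, Lanre.
Segun is living and takes 1/25.
Lanre predeceased; the 1/25 allotted to Lanre's branch passes to Lanre's issue by representation.
The 1/25 is divided into 3 equal shares of 1/75 among Chidinma, Morounke, Ronke.
Chidinma is living and takes 1/75.
Morounke is living and takes 1/75.
Ronke is living and takes 1/75.
Kehinde predeceased; the 2/25 allotted to Kehinde's branch passes to Kehinde's issue by representation.
The 2/25 is divided into 4 equal shares of 1/50 among Obafemi, Ebele, Gbenga, Yetunde.
Obafemi predeceased; the 1/50 allotted to Obafemi's branch passes to Obafemi's issue by representation.
The 1/50 is divided into 3 equal shares of 1/150 among Uzoma, Temitope, Adaeze.
Uzoma is living and takes 1/150.
Temitope is living and takes 1/150.
Adaeze is living and takes 1/150.
Ebele is living and takes 1/50.
Gbenga is living and takes 1/50.
Yetunde is living and takes 1/50.
Ifeoma is living and takes 2/25.
Abiodun is living and takes 2/25.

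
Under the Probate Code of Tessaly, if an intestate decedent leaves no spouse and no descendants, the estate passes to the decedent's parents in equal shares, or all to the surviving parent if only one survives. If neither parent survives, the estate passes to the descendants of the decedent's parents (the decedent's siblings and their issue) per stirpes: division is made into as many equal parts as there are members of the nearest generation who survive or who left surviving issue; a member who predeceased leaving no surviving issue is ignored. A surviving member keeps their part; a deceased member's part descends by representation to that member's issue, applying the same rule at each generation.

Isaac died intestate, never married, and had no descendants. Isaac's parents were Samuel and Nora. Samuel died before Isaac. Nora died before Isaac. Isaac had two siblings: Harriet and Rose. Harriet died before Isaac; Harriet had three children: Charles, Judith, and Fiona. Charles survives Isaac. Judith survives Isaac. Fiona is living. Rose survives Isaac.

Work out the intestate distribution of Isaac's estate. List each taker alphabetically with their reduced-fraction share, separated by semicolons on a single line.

Neither parent survives and there are no descendants, so the estate passes to Isaac's siblings and their issue per stirpes.
The estate is divided into 2 equal shares of 1/2 among Harriet, Rose.
Harriet predeceased; the 1/2 allotted to Harriet's branch passes to Harriet's issue by representation.
The 1/2 is divided into 3 equal shares of 1/6 among Charles, Judith, Fiona.
Charles is living and takes 1/6.
Judith is living and takes 1/6.
Fiona is living and takes 1/6.
Rose is living and takes 1/2.

Charles 1/6; Fiona 1/6; Judith 1/6; Rose 1/2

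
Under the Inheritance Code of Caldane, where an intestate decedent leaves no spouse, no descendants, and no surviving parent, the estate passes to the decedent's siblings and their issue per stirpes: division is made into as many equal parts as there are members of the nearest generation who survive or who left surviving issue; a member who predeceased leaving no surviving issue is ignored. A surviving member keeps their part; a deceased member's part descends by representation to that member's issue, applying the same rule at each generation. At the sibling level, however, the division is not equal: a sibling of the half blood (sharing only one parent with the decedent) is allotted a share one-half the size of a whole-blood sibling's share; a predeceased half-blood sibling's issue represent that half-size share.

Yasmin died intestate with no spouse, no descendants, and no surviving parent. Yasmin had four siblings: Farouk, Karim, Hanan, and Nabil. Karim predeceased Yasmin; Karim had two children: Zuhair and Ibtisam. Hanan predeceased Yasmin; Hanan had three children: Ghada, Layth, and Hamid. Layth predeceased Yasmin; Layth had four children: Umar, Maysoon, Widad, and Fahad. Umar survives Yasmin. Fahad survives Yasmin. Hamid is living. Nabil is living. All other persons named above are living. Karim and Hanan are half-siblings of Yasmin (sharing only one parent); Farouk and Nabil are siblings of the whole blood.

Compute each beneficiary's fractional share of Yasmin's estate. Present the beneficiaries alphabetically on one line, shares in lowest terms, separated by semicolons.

Fahad 1/72; Farouk 1/3; Ghada 1/18; Hamid 1/18; Ibtisam 1/12; Maysoon 1/72; Nabil 1/3; Umar 1/72; Widad 1/72; Zuhair 1/12

No spouse, descendants, or parent survives, so the estate passes to Yasmin's siblings per stirpes.
Half-blood siblings count for one-half the weight of whole-blood siblings at the initial division.
Dividing 1 in proportion to weights (total weight 3): Farouk (weight 1) → 1/3; Karim (weight 1/2) → 1/6; Hanan (weight 1/2) → 1/6; Nabil (weight 1) → 1/3.
Farouk is living and takes 1/3.
Karim predeceased; the 1/6 allotted to Karim's branch passes to Karim's issue by representation.
The 1/6 is divided into 2 equal shares of 1/12 among Zuhair, Ibtisam.
Zuhair is living and takes 1/12.
Ibtisam is living and takes 1/12.
Hanan predeceased; the 1/6 allotted to Hanan's branch passes to Hanan's issue by representation.
The 1/6 is divided into 3 equal shares of 1/18 among Ghada, Layth, Hamid.
Ghada is living and takes 1/18.
Layth predeceased; the 1/18 allotted to Layth's branch passes to Layth's issue by representation.
The 1/18 is divided into 4 equal shares of 1/72 among Umar, Maysoon, Widad, Fahad.
Umar is living and takes 1/72.
Maysoon is living and takes 1/72.
Widad is living and takes 1/72.
Fahad is living and takes 1/72.
Hamid is living and takes 1/18.
Nabil is living and takes 1/3.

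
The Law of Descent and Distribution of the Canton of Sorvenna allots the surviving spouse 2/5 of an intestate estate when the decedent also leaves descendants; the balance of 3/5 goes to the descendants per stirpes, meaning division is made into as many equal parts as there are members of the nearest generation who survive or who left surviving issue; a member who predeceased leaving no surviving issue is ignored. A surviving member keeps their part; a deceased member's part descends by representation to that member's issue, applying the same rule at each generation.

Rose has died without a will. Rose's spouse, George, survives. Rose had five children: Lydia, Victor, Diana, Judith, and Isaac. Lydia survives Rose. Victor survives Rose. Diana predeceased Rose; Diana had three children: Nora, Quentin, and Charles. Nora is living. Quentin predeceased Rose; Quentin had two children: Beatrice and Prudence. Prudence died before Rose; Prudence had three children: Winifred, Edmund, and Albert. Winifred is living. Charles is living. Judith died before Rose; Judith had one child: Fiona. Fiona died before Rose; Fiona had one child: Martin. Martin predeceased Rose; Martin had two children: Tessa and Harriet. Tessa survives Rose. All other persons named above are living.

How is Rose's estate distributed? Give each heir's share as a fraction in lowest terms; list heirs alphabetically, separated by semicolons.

George, as surviving spouse, takes 2/5.
The remaining 3/5 passes to Rose's descendants per stirpes.
The 3/5 is divided into 5 equal shares of 3/25 among Lydia, Victor, Diana, Judith, Isaac.
Lydia is living and takes 3/25.
Victor is living and takes 3/25.
Diana predeceased; the 3/25 allotted to Diana's branch passes to Diana's issue by representation.
The 3/25 is divided into 3 equal shares of 1/25 among Nora, Quentin, Charles.
Nora is living and takes 1/25.
Quentin predeceased; the 1/25 allotted to Quentin's branch passes to Quentin's issue by representation.
The 1/25 is divided into 2 equal shares of 1/50 among Beatrice, Prudence.
Beatrice is living and takes 1/50.
Prudence predeceased; the 1/50 allotted to Prudence's branch passes to Prudence's issue by representation.
The 1/50 is divided into 3 equal shares of 1/150 among Winifred, Edmund, Albert.
Winifred is living and takes 1/150.
Edmund is living and takes 1/150.
Albert is living and takes 1/150.
Charles is living and takes 1/25.
Judith predeceased; the 3/25 allotted to Judith's branch passes to Judith's issue by representation.
Fiona's line is the sole branch at this level, so the full 3/25 passes to Fiona's issue by representation.
Martin's line is the sole branch at this level, so the full 3/25 passes to Martin's issue by representation.
The 3/25 is divided into 2 equal shares of 3/50 among Tessa, Harriet.
Tessa is living and takes 3/50.
Harriet is living and takes 3/50.
Isaac is living and takes 3/25.

Albert 1/150; Beatrice 1/50; Charles 1/25; Edmund 1/150; George 2/5; Harriet 3/50; Isaac 3/25; Lydia 3/25; Nora 1/25; Tessa 3/50; Victor 3/25; Winifred 1/150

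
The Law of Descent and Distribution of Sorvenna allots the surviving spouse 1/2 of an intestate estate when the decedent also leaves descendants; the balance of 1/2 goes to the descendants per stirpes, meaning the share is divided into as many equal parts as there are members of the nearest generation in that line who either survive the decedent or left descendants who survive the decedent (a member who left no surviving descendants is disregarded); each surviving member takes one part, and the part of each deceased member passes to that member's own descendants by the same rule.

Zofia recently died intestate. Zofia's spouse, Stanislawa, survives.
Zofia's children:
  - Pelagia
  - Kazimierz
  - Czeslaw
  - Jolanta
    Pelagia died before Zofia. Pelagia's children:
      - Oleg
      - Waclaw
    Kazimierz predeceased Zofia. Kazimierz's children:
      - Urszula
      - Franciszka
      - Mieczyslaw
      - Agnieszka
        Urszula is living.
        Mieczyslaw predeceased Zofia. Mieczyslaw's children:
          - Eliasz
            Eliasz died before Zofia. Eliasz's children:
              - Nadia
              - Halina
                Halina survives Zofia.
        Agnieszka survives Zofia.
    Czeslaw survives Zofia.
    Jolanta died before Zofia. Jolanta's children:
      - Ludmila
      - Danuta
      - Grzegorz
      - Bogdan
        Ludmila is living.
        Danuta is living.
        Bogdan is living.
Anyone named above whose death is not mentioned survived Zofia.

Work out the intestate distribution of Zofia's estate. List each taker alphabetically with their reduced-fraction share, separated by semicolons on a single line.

Stanislawa, as surviving spouse, takes 1/2.
The remaining 1/2 passes to Zofia's descendants per stirpes.
The 1/2 is divided into 4 equal shares of 1/8 among Pelagia, Kazimierz, Czeslaw, Jolanta.
Pelagia predeceased; the 1/8 allotted to Pelagia's branch passes to Pelagia's issue by representation.
The 1/8 is divided into 2 equal shares of 1/16 among Oleg, Waclaw.
Oleg is living and takes 1/16.
Waclaw is living and takes 1/16.
Kazimierz predeceased; the 1/8 allotted to Kazimierz's branch passes to Kazimierz's issue by representation.
The 1/8 is divided into 4 equal shares of 1/32 among Urszula, Franciszka, Mieczyslaw, Agnieszka.
Urszula is living and takes 1/32.
Franciszka is living and takes 1/32.
Mieczyslaw predeceased; the 1/32 allotted to Mieczyslaw's branch passes to Mieczyslaw's issue by representation.
Eliasz's line is the sole branch at this level, so the full 1/32 passes to Eliasz's issue by representation.
The 1/32 is divided into 2 equal shares of 1/64 among Nadia, Halina.
Nadia is living and takes 1/64.
Halina is living and takes 1/64.
Agnieszka is living and takes 1/32.
Czeslaw is living and takes 1/8.
Jolanta predeceased; the 1/8 allotted to Jolanta's branch passes to Jolanta's issue by representation.
The 1/8 is divided into 4 equal shares of 1/32 among Ludmila, Danuta, Grzegorz, Bogdan.
Ludmila is living and takes 1/32.
Danuta is living and takes 1/32.
Grzegorz is living and takes 1/32.
Bogdan is living and takes 1/32.

Agnieszka 1/32; Bogdan 1/32; Czeslaw 1/8; Danuta 1/32; Franciszka 1/32; Grzegorz 1/32; Halina 1/64; Ludmila 1/32; Nadia 1/64; Oleg 1/16; Stanislawa 1/2; Urszula 1/32; Waclaw 1/16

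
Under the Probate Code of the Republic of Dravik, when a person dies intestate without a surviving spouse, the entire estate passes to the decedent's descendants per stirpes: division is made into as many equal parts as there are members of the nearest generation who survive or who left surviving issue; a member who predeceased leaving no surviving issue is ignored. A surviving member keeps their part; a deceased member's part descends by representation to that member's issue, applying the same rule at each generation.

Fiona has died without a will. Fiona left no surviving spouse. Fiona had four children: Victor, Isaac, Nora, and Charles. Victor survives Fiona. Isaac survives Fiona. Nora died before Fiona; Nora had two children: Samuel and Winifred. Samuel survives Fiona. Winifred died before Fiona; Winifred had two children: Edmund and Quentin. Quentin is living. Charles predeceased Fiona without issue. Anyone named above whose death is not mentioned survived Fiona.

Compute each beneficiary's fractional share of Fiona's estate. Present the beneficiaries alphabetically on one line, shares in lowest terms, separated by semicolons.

Edmund 1/12; Isaac 1/3; Quentin 1/12; Samuel 1/6; Victor 1/3

There is no surviving spouse, so the entire estate passes to Fiona's descendants per stirpes.
Charles left no surviving issue, so that branch lapses and is disregarded.
The estate is divided into 3 equal shares of 1/3 among Victor, Isaac, Nora.
Victor is living and takes 1/3.
Isaac is living and takes 1/3.
Nora predeceased; the 1/3 allotted to Nora's branch passes to Nora's issue by representation.
The 1/3 is divided into 2 equal shares of 1/6 among Samuel, Winifred.
Samuel is living and takes 1/6.
Winifred predeceased; the 1/6 allotted to Winifred's branch passes to Winifred's issue by representation.
The 1/6 is divided into 2 equal shares of 1/12 among Edmund, Quentin.
Edmund is living and takes 1/12.
Quentin is living and takes 1/12.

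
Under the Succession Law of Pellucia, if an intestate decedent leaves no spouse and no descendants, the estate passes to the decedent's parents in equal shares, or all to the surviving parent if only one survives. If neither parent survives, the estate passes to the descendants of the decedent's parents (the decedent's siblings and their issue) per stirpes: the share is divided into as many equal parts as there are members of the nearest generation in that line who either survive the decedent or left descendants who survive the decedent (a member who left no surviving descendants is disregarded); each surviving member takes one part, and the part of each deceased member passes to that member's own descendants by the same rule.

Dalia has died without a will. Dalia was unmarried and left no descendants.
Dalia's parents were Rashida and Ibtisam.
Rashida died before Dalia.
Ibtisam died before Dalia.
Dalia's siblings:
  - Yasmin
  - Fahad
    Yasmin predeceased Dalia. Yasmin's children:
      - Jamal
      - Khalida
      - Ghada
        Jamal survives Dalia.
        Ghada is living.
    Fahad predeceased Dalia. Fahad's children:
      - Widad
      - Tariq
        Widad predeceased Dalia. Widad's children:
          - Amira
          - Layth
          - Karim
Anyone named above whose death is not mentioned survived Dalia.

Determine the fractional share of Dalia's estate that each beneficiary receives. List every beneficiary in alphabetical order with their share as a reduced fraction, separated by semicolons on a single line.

Amira 1/12; Ghada 1/6; Jamal 1/6; Karim 1/12; Khalida 1/6; Layth 1/12; Tariq 1/4

Neither parent survives and there are no descendants, so the estate passes to Dalia's siblings and their issue per stirpes.
The estate is divided into 2 equal shares of 1/2 among Yasmin, Fahad.
Yasmin predeceased; the 1/2 allotted to Yasmin's branch passes to Yasmin's issue by representation.
The 1/2 is divided into 3 equal shares of 1/6 among Jamal, Khalida, Ghada.
Jamal is living and takes 1/6.
Khalida is living and takes 1/6.
Ghada is living and takes 1/6.
Fahad predeceased; the 1/2 allotted to Fahad's branch passes to Fahad's issue by representation.
The 1/2 is divided into 2 equal shares of 1/4 among Widad, Tariq.
Widad predeceased; the 1/4 allotted to Widad's branch passes to Widad's issue by representation.
The 1/4 is divided into 3 equal shares of 1/12 among Amira, Layth, Karim.
Amira is living and takes 1/12.
Layth is living and takes 1/12.
Karim is living and takes 1/12.
Tariq is living and takes 1/4.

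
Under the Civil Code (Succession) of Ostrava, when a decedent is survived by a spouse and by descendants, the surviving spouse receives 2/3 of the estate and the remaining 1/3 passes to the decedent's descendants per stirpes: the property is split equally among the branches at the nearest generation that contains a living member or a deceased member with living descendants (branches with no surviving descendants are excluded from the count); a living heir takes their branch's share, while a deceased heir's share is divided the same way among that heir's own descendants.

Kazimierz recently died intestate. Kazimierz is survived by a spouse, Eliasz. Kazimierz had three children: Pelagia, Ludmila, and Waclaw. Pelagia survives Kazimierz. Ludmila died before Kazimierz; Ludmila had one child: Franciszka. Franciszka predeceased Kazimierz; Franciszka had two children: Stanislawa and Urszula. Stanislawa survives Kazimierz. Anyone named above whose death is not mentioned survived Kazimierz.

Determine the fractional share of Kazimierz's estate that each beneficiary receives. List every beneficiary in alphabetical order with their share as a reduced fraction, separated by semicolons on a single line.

Eliasz 2/3; Pelagia 1/9; Stanislawa 1/18; Urszula 1/18; Waclaw 1/9

Eliasz, as surviving spouse, takes 2/3.
The remaining 1/3 passes to Kazimierz's descendants per stirpes.
The 1/3 is divided into 3 equal shares of 1/9 among Pelagia, Ludmila, Waclaw.
Pelagia is living and takes 1/9.
Ludmila predeceased; the 1/9 allotted to Ludmila's branch passes to Ludmila's issue by representation.
Franciszka's line is the sole branch at this level, so the full 1/9 passes to Franciszka's issue by representation.
The 1/9 is divided into 2 equal shares of 1/18 among Stanislawa, Urszula.
Stanislawa is living and takes 1/18.
Urszula is living and takes 1/18.
Waclaw is living and takes 1/9.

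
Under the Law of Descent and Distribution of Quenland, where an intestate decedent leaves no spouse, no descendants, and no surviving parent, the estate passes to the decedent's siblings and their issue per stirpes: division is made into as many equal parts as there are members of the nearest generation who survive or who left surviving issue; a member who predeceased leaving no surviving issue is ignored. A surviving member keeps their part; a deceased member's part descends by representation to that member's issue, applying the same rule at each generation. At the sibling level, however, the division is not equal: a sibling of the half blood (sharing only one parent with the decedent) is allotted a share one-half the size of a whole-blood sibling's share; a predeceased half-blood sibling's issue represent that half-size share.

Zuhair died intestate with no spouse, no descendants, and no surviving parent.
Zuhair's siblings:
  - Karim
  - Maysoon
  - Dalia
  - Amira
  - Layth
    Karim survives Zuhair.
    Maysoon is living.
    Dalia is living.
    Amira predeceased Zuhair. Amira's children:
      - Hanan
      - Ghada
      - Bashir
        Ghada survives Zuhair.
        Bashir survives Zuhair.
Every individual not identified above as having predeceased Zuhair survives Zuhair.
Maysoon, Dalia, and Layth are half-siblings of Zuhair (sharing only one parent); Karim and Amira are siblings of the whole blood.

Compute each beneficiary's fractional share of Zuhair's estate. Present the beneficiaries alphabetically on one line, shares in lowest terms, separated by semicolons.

Bashir 2/21; Dalia 1/7; Ghada 2/21; Hanan 2/21; Karim 2/7; Layth 1/7; Maysoon 1/7

No spouse, descendants, or parent survives, so the estate passes to Zuhair's siblings per stirpes.
Half-blood siblings count for one-half the weight of whole-blood siblings at the initial division.
Dividing 1 in proportion to weights (total weight 7/2): Karim (weight 1) → 2/7; Maysoon (weight 1/2) → 1/7; Dalia (weight 1/2) → 1/7; Amira (weight 1) → 2/7; Layth (weight 1/2) → 1/7.
Karim is living and takes 2/7.
Maysoon is living and takes 1/7.
Dalia is living and takes 1/7.
Amira predeceased; the 2/7 allotted to Amira's branch passes to Amira's issue by representation.
The 2/7 is divided into 3 equal shares of 2/21 among Hanan, Ghada, Bashir.
Hanan is living and takes 2/21.
Ghada is living and takes 2/21.
Bashir is living and takes 2/21.
Layth is living and takes 1/7.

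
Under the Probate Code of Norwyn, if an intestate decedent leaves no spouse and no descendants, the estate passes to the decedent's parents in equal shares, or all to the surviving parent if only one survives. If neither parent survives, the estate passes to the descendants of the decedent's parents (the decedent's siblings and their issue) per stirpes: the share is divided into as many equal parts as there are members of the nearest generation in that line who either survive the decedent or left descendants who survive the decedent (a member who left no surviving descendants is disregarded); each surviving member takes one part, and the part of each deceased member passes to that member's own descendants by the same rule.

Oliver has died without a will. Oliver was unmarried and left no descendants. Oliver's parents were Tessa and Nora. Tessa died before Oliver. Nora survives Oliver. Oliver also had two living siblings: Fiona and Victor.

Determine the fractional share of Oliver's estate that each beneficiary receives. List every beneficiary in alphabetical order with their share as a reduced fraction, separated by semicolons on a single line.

Nora 1

Only one parent, Nora, survives, so Nora takes the entire estate. The siblings take nothing because a surviving parent has priority.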